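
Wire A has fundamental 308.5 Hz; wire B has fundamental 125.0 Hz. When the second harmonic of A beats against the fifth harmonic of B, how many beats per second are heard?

Second harmonic of the first: 2·308.5 = 617.0 Hz.
Fifth harmonic of the second: 5·125.0 = 625.0 Hz.
f_beat = |617.0 − 625.0| = 8.0 Hz.

8.0 Hz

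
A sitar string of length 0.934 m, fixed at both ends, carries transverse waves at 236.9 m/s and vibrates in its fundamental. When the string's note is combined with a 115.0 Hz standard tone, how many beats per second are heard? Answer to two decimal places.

11.82 Hz

For a string fixed at both ends, f_n = n·v/(2L) = 1·236.9/(2·0.934) = 126.8201 Hz.
f_beat = |126.8201 − 115.0| = 11.82 Hz.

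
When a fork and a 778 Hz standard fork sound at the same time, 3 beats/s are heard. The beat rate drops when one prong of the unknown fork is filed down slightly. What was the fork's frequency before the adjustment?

|f − 778| = 3, so the fork was at either 775 Hz or 781 Hz.
Filing a prong removes mass and raises the fork's frequency; the adjustment raises the fork's frequency.
The beat rate fell, so the adjustment moved the fork toward 778 Hz — it must have started below the reference.

775 Hz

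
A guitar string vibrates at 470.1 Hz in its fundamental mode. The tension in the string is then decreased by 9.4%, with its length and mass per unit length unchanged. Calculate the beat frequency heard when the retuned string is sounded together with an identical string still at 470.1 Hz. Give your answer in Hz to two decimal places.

For a string, f ∝ √T, so the new frequency is 470.1·√0.906 = 447.4601 Hz.
f_beat = |447.4601 − 470.1| = 22.64 Hz.

22.64 Hz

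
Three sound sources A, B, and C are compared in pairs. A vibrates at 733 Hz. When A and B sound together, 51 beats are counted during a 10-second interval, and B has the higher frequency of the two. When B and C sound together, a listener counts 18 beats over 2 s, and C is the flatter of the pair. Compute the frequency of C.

A–B: Beat frequency = 51/10 = 5.1 Hz.
B is above A, so f_B = 733 + 5.1 = 738.1 Hz.
B–C: Beat frequency = 18/2 = 9 Hz.
C is below B, so f_C = 738.1 − 9 = 729.1 Hz.

729.1 Hz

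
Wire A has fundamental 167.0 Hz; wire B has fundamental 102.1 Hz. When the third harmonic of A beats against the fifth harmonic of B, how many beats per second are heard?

Third harmonic of the first: 3·167.0 = 501.0 Hz.
Fifth harmonic of the second: 5·102.1 = 510.5 Hz.
f_beat = |501.0 − 510.5| = 9.5 Hz.

9.5 Hz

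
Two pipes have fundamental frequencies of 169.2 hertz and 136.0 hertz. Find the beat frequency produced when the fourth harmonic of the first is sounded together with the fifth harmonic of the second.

3.2 Hz

Fourth harmonic of the first: 4·169.2 = 676.8 Hz.
Fifth harmonic of the second: 5·136.0 = 680.0 Hz.
f_beat = |676.8 − 680.0| = 3.2 Hz.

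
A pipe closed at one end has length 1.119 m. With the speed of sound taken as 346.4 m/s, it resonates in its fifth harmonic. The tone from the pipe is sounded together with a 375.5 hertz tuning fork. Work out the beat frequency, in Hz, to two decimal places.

11.45 Hz

Closed pipe (odd harmonics): f_n = n·v/(4L) = 5·346.4/(4·1.119) = 386.9526 Hz.
f_beat = |386.9526 − 375.5| = 11.45 Hz.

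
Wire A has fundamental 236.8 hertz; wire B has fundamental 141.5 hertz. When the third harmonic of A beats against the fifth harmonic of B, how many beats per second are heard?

2.9 Hz

Third harmonic of the first: 3·236.8 = 710.4 Hz.
Fifth harmonic of the second: 5·141.5 = 707.5 Hz.
f_beat = |710.4 − 707.5| = 2.9 Hz.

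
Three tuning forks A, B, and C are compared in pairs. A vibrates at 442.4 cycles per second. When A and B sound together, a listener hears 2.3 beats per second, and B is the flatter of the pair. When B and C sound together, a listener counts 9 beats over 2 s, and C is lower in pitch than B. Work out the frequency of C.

B is below A, so f_B = 442.4 − 2.3 = 440.1 Hz.
B–C: Beat frequency = 9/2 = 4.5 Hz.
C is below B, so f_C = 440.1 − 4.5 = 435.6 Hz.

435.6 Hz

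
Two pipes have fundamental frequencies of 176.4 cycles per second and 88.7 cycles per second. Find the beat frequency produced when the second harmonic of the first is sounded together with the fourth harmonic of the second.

Second harmonic of the first: 2·176.4 = 352.8 Hz.
Fourth harmonic of the second: 4·88.7 = 354.8 Hz.
f_beat = |352.8 − 354.8| = 2.0 Hz.

2.0 Hz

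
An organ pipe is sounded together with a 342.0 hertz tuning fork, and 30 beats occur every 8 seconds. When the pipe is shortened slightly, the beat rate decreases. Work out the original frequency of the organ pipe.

Beat frequency = 30/8 = 3.75 Hz.
|f − 342.0| = 3.75, so the organ pipe was at either 338.25 Hz or 345.75 Hz.
A shorter pipe has a higher fundamental; the adjustment raises the organ pipe's frequency.
The beat rate fell, so the adjustment moved the organ pipe toward 342.0 Hz — it must have started below the reference.

338.25 Hz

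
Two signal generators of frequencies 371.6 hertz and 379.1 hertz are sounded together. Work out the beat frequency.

7.5 Hz

The beat frequency equals the magnitude of the frequency difference.
|371.6 − 379.1| = 7.5 Hz.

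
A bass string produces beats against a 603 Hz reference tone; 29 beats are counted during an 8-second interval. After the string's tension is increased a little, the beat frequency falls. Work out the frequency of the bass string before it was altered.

Beat frequency = 29/8 = 3.625 Hz.
|f − 603| = 3.625, so the bass string was at either 599.375 Hz or 606.625 Hz.
Higher tension means higher frequency; the adjustment raises the bass string's frequency.
The beat rate fell, so the adjustment moved the bass string toward 603 Hz — it must have started below the reference.

599.375 Hz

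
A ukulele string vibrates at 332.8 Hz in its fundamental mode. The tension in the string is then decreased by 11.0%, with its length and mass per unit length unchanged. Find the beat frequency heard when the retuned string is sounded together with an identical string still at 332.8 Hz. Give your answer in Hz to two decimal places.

18.84 Hz

For a string, f ∝ √T, so the new frequency is 332.8·√0.890 = 313.9629 Hz.
f_beat = |313.9629 − 332.8| = 18.84 Hz.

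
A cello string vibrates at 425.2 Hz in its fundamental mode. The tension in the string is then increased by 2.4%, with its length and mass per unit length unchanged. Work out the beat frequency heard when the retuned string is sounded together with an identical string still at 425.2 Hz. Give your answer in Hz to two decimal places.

For a string, f ∝ √T, so the new frequency is 425.2·√1.024 = 430.2721 Hz.
f_beat = |430.2721 − 425.2| = 5.07 Hz.

5.07 Hz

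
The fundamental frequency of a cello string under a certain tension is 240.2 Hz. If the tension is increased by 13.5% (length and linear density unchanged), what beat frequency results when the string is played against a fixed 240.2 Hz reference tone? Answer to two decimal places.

For a string, f ∝ √T, so the new frequency is 240.2·√1.135 = 255.9004 Hz.
f_beat = |255.9004 − 240.2| = 15.70 Hz.

15.70 Hz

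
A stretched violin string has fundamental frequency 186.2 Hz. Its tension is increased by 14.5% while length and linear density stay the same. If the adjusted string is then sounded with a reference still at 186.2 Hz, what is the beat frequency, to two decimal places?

13.04 Hz

For a string, f ∝ √T, so the new frequency is 186.2·√1.145 = 199.2427 Hz.
f_beat = |199.2427 − 186.2| = 13.04 Hz.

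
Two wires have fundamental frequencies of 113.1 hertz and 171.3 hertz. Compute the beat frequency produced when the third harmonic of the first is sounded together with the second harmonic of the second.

3.3 Hz

Third harmonic of the first: 3·113.1 = 339.3 Hz.
Second harmonic of the second: 2·171.3 = 342.6 Hz.
f_beat = |339.3 − 342.6| = 3.3 Hz.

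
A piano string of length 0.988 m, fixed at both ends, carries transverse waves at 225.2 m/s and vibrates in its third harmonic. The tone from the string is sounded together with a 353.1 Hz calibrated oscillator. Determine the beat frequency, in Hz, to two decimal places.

11.20 Hz

For a string fixed at both ends, f_n = n·v/(2L) = 3·225.2/(2·0.988) = 341.9028 Hz.
f_beat = |341.9028 − 353.1| = 11.20 Hz.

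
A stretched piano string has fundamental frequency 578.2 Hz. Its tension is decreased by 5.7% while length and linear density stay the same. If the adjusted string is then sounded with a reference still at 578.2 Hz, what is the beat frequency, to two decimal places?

For a string, f ∝ √T, so the new frequency is 578.2·√0.943 = 561.4795 Hz.
f_beat = |561.4795 − 578.2| = 16.72 Hz.

16.72 Hz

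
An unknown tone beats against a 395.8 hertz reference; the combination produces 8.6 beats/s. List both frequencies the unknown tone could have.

|f − 395.8| = 8.6, so f = 395.8 ± 8.6.

387.2 Hz or 404.4 Hz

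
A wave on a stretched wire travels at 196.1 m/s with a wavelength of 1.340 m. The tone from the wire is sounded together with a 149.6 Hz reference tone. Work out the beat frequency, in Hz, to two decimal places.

3.26 Hz

Source frequency f = v/λ = 196.1/1.340 = 146.3433 Hz.
f_beat = |146.3433 − 149.6| = 3.26 Hz.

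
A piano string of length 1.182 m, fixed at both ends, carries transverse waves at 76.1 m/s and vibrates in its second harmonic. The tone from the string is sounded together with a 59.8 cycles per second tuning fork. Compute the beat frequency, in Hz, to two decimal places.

4.58 Hz

For a string fixed at both ends, f_n = n·v/(2L) = 2·76.1/(2·1.182) = 64.3824 Hz.
f_beat = |64.3824 − 59.8| = 4.58 Hz.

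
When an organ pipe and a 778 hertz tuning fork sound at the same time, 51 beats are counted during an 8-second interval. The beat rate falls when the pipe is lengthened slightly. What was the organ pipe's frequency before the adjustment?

784.375 Hz

Beat frequency = 51/8 = 6.375 Hz.
|f − 778| = 6.375, so the organ pipe was at either 771.625 Hz or 784.375 Hz.
A longer pipe has a lower fundamental; the adjustment lowers the organ pipe's frequency.
The beat rate fell, so the adjustment moved the organ pipe toward 778 Hz — it must have started above the reference.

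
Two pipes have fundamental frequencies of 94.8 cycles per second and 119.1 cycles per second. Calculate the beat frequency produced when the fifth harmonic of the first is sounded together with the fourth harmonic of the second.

2.4 Hz

Fifth harmonic of the first: 5·94.8 = 474.0 Hz.
Fourth harmonic of the second: 4·119.1 = 476.4 Hz.
f_beat = |474.0 − 476.4| = 2.4 Hz.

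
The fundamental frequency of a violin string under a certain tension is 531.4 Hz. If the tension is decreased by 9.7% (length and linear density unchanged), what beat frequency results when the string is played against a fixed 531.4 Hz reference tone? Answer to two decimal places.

26.43 Hz

For a string, f ∝ √T, so the new frequency is 531.4·√0.903 = 504.9698 Hz.
f_beat = |504.9698 − 531.4| = 26.43 Hz.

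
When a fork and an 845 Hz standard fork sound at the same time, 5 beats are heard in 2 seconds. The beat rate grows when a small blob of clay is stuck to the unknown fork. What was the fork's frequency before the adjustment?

842.5 Hz

Beat frequency = 5/2 = 2.5 Hz.
|f − 845| = 2.5, so the fork was at either 842.5 Hz or 847.5 Hz.
Adding mass to a fork lowers its frequency; the adjustment lowers the fork's frequency.
The beat rate rose, so the adjustment moved the fork further from 845 Hz — it was already below the reference.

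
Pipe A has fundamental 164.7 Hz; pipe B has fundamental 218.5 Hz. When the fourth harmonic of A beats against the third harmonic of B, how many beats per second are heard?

3.3 Hz

Fourth harmonic of the first: 4·164.7 = 658.8 Hz.
Third harmonic of the second: 3·218.5 = 655.5 Hz.
f_beat = |658.8 − 655.5| = 3.3 Hz.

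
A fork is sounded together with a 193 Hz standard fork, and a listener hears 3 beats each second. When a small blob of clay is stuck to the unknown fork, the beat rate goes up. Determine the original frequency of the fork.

|f − 193| = 3, so the fork was at either 190 Hz or 196 Hz.
Adding mass to a fork lowers its frequency; the adjustment lowers the fork's frequency.
The beat rate rose, so the adjustment moved the fork further from 193 Hz — it was already below the reference.

190 Hz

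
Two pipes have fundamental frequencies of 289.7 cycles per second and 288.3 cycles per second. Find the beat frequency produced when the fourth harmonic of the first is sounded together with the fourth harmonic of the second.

5.6 Hz

Fourth harmonic of the first: 4·289.7 = 1158.8 Hz.
Fourth harmonic of the second: 4·288.3 = 1153.2 Hz.
f_beat = |1158.8 − 1153.2| = 5.6 Hz.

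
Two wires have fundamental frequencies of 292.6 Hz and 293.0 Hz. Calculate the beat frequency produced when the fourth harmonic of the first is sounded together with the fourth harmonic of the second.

1.6 Hz

Fourth harmonic of the first: 4·292.6 = 1170.4 Hz.
Fourth harmonic of the second: 4·293.0 = 1172.0 Hz.
f_beat = |1170.4 − 1172.0| = 1.6 Hz.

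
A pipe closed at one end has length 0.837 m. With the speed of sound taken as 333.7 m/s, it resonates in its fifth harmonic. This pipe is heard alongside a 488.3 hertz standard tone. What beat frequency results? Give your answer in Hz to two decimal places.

Closed pipe (odd harmonics): f_n = n·v/(4L) = 5·333.7/(4·0.837) = 498.3572 Hz.
f_beat = |498.3572 − 488.3| = 10.06 Hz.

10.06 Hz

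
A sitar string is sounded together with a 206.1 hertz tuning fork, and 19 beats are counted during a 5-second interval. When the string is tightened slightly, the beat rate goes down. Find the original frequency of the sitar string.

202.3 Hz

Beat frequency = 19/5 = 3.8 Hz.
|f − 206.1| = 3.8, so the sitar string was at either 202.3 Hz or 209.9 Hz.
Increasing tension raises a string's frequency; the adjustment raises the sitar string's frequency.
The beat rate fell, so the adjustment moved the sitar string toward 206.1 Hz — it must have started below the reference.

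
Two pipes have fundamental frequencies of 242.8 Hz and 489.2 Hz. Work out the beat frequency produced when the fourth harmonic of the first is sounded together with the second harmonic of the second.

7.2 Hz

Fourth harmonic of the first: 4·242.8 = 971.2 Hz.
Second harmonic of the second: 2·489.2 = 978.4 Hz.
f_beat = |971.2 − 978.4| = 7.2 Hz.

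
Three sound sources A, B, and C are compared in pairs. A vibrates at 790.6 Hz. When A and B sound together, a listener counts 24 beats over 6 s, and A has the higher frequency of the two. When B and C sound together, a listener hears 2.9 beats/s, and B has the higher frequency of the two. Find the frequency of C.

A–B: Beat frequency = 24/6 = 4 Hz.
B is below A, so f_B = 790.6 − 4 = 786.6 Hz.
C is below B, so f_C = 786.6 − 2.9 = 783.7 Hz.

783.7 Hz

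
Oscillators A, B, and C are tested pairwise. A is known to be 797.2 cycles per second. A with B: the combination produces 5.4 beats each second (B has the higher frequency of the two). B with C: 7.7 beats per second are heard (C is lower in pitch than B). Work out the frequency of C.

794.9 Hz

B is above A, so f_B = 797.2 + 5.4 = 802.6 Hz.
C is below B, so f_C = 802.6 − 7.7 = 794.9 Hz.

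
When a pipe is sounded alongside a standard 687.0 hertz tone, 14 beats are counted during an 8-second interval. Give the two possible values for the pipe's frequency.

685.25 Hz or 688.75 Hz

Beat frequency = 14/8 = 1.75 Hz.
|f − 687.0| = 1.75, so f = 687.0 ± 1.75.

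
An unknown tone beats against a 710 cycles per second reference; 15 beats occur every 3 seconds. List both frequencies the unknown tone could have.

Beat frequency = 15/3 = 5 Hz.
|f − 710| = 5, so f = 710 ± 5.

705 Hz or 715 Hz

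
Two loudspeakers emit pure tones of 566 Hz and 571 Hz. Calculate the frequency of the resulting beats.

The beat frequency equals the magnitude of the frequency difference.
|566 − 571| = 5 Hz.

5 Hz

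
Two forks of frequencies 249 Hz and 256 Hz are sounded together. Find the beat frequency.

The beat frequency equals the magnitude of the frequency difference.
|249 − 256| = 7 Hz.

7 Hz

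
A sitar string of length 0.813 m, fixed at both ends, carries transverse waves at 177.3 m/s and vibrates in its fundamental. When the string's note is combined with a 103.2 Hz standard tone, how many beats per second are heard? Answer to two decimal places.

5.84 Hz

For a string fixed at both ends, f_n = n·v/(2L) = 1·177.3/(2·0.813) = 109.0406 Hz.
f_beat = |109.0406 − 103.2| = 5.84 Hz.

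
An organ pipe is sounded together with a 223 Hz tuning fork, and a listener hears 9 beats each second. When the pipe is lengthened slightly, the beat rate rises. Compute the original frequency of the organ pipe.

|f − 223| = 9, so the organ pipe was at either 214 Hz or 232 Hz.
A longer pipe has a lower fundamental; the adjustment lowers the organ pipe's frequency.
The beat rate rose, so the adjustment moved the organ pipe further from 223 Hz — it was already below the reference.

214 Hz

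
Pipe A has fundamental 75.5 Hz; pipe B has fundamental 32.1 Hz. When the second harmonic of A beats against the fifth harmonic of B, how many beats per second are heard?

9.5 Hz

Second harmonic of the first: 2·75.5 = 151.0 Hz.
Fifth harmonic of the second: 5·32.1 = 160.5 Hz.
f_beat = |151.0 − 160.5| = 9.5 Hz.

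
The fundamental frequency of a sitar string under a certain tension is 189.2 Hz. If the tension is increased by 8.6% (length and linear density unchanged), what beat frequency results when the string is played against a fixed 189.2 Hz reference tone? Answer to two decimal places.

7.97 Hz

For a string, f ∝ √T, so the new frequency is 189.2·√1.086 = 197.1678 Hz.
f_beat = |197.1678 − 189.2| = 7.97 Hz.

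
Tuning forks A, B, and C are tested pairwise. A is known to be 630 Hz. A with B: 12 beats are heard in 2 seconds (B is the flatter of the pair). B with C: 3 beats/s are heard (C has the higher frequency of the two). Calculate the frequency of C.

627 Hz

A–B: Beat frequency = 12/2 = 6 Hz.
B is below A, so f_B = 630 − 6 = 624 Hz.
C is above B, so f_C = 624 + 3 = 627 Hz.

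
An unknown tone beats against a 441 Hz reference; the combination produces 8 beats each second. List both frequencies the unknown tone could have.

|f − 441| = 8, so f = 441 ± 8.

433 Hz or 449 Hz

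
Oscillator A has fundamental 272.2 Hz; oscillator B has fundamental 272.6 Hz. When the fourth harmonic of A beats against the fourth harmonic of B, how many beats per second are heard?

1.6 Hz

Fourth harmonic of the first: 4·272.2 = 1088.8 Hz.
Fourth harmonic of the second: 4·272.6 = 1090.4 Hz.
f_beat = |1088.8 − 1090.4| = 1.6 Hz.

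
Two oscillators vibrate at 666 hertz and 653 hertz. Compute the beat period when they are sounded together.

0.077 s

f_beat = |666 − 653| = 13 Hz.
Beat period T = 1 / f_beat = 1 / 13 s.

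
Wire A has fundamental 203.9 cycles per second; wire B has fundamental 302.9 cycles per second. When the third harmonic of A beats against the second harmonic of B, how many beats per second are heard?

5.9 Hz

Third harmonic of the first: 3·203.9 = 611.7 Hz.
Second harmonic of the second: 2·302.9 = 605.8 Hz.
f_beat = |611.7 − 605.8| = 5.9 Hz.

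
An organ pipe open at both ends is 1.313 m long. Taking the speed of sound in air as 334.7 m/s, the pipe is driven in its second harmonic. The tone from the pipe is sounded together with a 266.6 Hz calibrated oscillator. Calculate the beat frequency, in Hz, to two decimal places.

11.69 Hz

Open pipe: f_n = n·v/(2L) = 2·334.7/(2·1.313) = 254.9124 Hz.
f_beat = |254.9124 − 266.6| = 11.69 Hz.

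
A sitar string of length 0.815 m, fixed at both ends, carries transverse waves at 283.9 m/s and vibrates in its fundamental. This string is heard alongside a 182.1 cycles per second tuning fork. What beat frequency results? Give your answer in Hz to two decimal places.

7.93 Hz

For a string fixed at both ends, f_n = n·v/(2L) = 1·283.9/(2·0.815) = 174.1718 Hz.
f_beat = |174.1718 − 182.1| = 7.93 Hz.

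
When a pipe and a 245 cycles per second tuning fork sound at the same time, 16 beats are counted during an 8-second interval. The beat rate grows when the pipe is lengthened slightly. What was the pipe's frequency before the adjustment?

Beat frequency = 16/8 = 2 Hz.
|f − 245| = 2, so the pipe was at either 243 Hz or 247 Hz.
A longer pipe has a lower fundamental; the adjustment lowers the pipe's frequency.
The beat rate rose, so the adjustment moved the pipe further from 245 Hz — it was already below the reference.

243 Hz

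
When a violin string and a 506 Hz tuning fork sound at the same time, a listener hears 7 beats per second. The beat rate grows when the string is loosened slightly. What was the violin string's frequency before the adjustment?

|f − 506| = 7, so the violin string was at either 499 Hz or 513 Hz.
Reducing tension lowers a string's frequency; the adjustment lowers the violin string's frequency.
The beat rate rose, so the adjustment moved the violin string further from 506 Hz — it was already below the reference.

499 Hz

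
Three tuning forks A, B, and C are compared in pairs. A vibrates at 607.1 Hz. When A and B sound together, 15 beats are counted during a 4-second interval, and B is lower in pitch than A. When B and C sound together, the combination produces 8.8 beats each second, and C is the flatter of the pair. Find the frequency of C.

594.55 Hz

A–B: Beat frequency = 15/4 = 3.75 Hz.
B is below A, so f_B = 607.1 − 3.75 = 603.35 Hz.
C is below B, so f_C = 603.35 − 8.8 = 594.55 Hz.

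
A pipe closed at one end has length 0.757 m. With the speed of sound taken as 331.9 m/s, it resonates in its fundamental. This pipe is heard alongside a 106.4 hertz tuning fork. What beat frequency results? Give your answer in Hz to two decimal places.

3.21 Hz

Closed pipe (odd harmonics): f_n = n·v/(4L) = 1·331.9/(4·0.757) = 109.6103 Hz.
f_beat = |109.6103 − 106.4| = 3.21 Hz.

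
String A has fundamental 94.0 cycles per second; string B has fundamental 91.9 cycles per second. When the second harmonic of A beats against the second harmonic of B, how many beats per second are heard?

4.2 Hz

Second harmonic of the first: 2·94.0 = 188.0 Hz.
Second harmonic of the second: 2·91.9 = 183.8 Hz.
f_beat = |188.0 − 183.8| = 4.2 Hz.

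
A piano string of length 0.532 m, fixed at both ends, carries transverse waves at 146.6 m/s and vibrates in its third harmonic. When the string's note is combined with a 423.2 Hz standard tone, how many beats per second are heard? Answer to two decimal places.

9.85 Hz

For a string fixed at both ends, f_n = n·v/(2L) = 3·146.6/(2·0.532) = 413.3459 Hz.
f_beat = |413.3459 − 423.2| = 9.85 Hz.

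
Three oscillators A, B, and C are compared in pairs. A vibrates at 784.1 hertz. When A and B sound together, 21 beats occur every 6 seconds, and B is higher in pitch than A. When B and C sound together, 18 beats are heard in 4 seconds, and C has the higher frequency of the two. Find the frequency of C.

792.1 Hz

A–B: Beat frequency = 21/6 = 3.5 Hz.
B is above A, so f_B = 784.1 + 3.5 = 787.6 Hz.
B–C: Beat frequency = 18/4 = 4.5 Hz.
C is above B, so f_C = 787.6 + 4.5 = 792.1 Hz.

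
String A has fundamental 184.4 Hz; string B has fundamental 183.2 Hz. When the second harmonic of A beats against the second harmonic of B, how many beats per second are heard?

2.4 Hz

Second harmonic of the first: 2·184.4 = 368.8 Hz.
Second harmonic of the second: 2·183.2 = 366.4 Hz.
f_beat = |368.8 − 366.4| = 2.4 Hz.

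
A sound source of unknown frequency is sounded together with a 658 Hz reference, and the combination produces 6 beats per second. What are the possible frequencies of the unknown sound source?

|f − 658| = 6, so f = 658 ± 6.

652 Hz or 664 Hz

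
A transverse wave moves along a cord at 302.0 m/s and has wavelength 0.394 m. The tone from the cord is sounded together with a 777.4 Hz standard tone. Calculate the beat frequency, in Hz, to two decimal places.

10.90 Hz

Source frequency f = v/λ = 302.0/0.394 = 766.4975 Hz.
f_beat = |766.4975 − 777.4| = 10.90 Hz.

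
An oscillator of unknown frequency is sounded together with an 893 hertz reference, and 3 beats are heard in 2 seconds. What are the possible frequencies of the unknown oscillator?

Beat frequency = 3/2 = 1.5 Hz.
|f − 893| = 1.5, so f = 893 ± 1.5.

891.5 Hz or 894.5 Hz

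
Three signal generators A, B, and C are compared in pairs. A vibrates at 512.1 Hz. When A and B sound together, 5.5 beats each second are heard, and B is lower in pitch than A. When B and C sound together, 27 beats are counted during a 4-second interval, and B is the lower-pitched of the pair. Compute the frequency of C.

B is below A, so f_B = 512.1 − 5.5 = 506.6 Hz.
B–C: Beat frequency = 27/4 = 6.75 Hz.
C is above B, so f_C = 506.6 + 6.75 = 513.35 Hz.

513.35 Hz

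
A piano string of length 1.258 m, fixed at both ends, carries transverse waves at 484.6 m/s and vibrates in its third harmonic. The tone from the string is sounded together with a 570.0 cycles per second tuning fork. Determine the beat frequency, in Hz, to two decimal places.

For a string fixed at both ends, f_n = n·v/(2L) = 3·484.6/(2·1.258) = 577.8219 Hz.
f_beat = |577.8219 − 570.0| = 7.82 Hz.

7.82 Hz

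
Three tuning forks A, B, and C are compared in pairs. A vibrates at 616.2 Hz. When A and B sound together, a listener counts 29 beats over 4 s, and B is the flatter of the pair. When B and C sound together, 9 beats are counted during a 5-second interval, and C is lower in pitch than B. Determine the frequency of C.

A–B: Beat frequency = 29/4 = 7.25 Hz.
B is below A, so f_B = 616.2 − 7.25 = 608.95 Hz.
B–C: Beat frequency = 9/5 = 1.8 Hz.
C is below B, so f_C = 608.95 − 1.8 = 607.15 Hz.

607.15 Hz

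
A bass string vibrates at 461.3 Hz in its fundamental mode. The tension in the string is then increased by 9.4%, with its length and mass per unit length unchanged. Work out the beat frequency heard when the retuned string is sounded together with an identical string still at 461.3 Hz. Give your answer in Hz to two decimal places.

21.19 Hz

For a string, f ∝ √T, so the new frequency is 461.3·√1.094 = 482.4942 Hz.
f_beat = |482.4942 − 461.3| = 21.19 Hz.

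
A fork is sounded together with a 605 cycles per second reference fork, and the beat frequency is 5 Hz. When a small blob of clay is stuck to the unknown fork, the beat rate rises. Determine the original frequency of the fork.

|f − 605| = 5, so the fork was at either 600 Hz or 610 Hz.
Adding mass to a fork lowers its frequency; the adjustment lowers the fork's frequency.
The beat rate rose, so the adjustment moved the fork further from 605 Hz — it was already below the reference.

600 Hz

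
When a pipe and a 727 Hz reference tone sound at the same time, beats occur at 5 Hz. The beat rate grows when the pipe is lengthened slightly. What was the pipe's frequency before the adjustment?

|f − 727| = 5, so the pipe was at either 722 Hz or 732 Hz.
A longer pipe has a lower fundamental; the adjustment lowers the pipe's frequency.
The beat rate rose, so the adjustment moved the pipe further from 727 Hz — it was already below the reference.

722 Hz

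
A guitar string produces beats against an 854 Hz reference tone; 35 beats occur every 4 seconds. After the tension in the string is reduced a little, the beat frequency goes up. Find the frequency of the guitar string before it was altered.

845.25 Hz

Beat frequency = 35/4 = 8.75 Hz.
|f − 854| = 8.75, so the guitar string was at either 845.25 Hz or 862.75 Hz.
Lower tension means lower frequency; the adjustment lowers the guitar string's frequency.
The beat rate rose, so the adjustment moved the guitar string further from 854 Hz — it was already below the reference.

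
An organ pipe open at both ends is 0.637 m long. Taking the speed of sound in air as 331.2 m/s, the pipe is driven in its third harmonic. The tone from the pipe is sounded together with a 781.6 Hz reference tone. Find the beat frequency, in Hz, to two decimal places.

Open pipe: f_n = n·v/(2L) = 3·331.2/(2·0.637) = 779.9058 Hz.
f_beat = |779.9058 − 781.6| = 1.69 Hz.

1.69 Hz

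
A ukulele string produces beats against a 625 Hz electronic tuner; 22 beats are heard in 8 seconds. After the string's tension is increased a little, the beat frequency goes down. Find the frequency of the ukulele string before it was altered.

622.25 Hz

Beat frequency = 22/8 = 2.75 Hz.
|f − 625| = 2.75, so the ukulele string was at either 622.25 Hz or 627.75 Hz.
Higher tension means higher frequency; the adjustment raises the ukulele string's frequency.
The beat rate fell, so the adjustment moved the ukulele string toward 625 Hz — it must have started below the reference.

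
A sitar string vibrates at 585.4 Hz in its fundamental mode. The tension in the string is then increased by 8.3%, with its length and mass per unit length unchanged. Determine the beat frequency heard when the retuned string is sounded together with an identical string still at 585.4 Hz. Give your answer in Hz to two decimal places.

For a string, f ∝ √T, so the new frequency is 585.4·√1.083 = 609.2099 Hz.
f_beat = |609.2099 − 585.4| = 23.81 Hz.

23.81 Hz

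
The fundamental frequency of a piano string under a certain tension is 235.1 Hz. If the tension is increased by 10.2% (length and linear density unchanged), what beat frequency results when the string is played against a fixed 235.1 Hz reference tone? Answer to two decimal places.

11.70 Hz

For a string, f ∝ √T, so the new frequency is 235.1·√1.102 = 246.7990 Hz.
f_beat = |246.7990 − 235.1| = 11.70 Hz.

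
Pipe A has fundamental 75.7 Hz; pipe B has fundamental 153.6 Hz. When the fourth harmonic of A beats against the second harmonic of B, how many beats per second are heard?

4.4 Hz

Fourth harmonic of the first: 4·75.7 = 302.8 Hz.
Second harmonic of the second: 2·153.6 = 307.2 Hz.
f_beat = |302.8 − 307.2| = 4.4 Hz.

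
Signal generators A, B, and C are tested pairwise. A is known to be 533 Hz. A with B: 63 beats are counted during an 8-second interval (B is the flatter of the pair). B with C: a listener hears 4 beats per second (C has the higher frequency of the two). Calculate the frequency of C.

A–B: Beat frequency = 63/8 = 7.875 Hz.
B is below A, so f_B = 533 − 7.875 = 525.125 Hz.
C is above B, so f_C = 525.125 + 4 = 529.125 Hz.

529.125 Hz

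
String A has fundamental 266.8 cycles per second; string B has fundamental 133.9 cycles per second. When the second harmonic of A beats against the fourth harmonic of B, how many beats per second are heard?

Second harmonic of the first: 2·266.8 = 533.6 Hz.
Fourth harmonic of the second: 4·133.9 = 535.6 Hz.
f_beat = |533.6 − 535.6| = 2.0 Hz.

2.0 Hz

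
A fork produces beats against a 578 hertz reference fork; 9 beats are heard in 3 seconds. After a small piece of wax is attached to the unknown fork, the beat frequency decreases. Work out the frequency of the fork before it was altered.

581 Hz

Beat frequency = 9/3 = 3 Hz.
|f − 578| = 3, so the fork was at either 575 Hz or 581 Hz.
Loading a fork with wax lowers its frequency; the adjustment lowers the fork's frequency.
The beat rate fell, so the adjustment moved the fork toward 578 Hz — it must have started above the reference.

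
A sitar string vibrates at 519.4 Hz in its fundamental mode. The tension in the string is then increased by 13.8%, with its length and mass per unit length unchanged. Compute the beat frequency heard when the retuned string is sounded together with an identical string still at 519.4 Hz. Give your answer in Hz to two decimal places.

34.68 Hz

For a string, f ∝ √T, so the new frequency is 519.4·√1.138 = 554.0808 Hz.
f_beat = |554.0808 − 519.4| = 34.68 Hz.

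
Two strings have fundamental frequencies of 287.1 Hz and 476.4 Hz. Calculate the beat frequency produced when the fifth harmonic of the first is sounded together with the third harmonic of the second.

6.3 Hz

Fifth harmonic of the first: 5·287.1 = 1435.5 Hz.
Third harmonic of the second: 3·476.4 = 1429.2 Hz.
f_beat = |1435.5 − 1429.2| = 6.3 Hz.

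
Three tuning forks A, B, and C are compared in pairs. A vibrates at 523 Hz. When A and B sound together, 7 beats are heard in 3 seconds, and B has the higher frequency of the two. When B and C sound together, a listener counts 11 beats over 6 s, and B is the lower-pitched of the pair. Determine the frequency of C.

527.1667 Hz

A–B: Beat frequency = 7/3 = 2.3333 Hz.
B is above A, so f_B = 523 + 2.3333 = 525.3333 Hz.
B–C: Beat frequency = 11/6 = 1.8333 Hz.
C is above B, so f_C = 525.3333 + 1.8333 = 527.1667 Hz.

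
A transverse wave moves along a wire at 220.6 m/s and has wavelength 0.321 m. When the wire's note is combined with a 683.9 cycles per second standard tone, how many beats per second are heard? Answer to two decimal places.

3.33 Hz

Source frequency f = v/λ = 220.6/0.321 = 687.2274 Hz.
f_beat = |687.2274 − 683.9| = 3.33 Hz.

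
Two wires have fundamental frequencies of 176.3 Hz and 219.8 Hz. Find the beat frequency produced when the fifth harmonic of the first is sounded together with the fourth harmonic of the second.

Fifth harmonic of the first: 5·176.3 = 881.5 Hz.
Fourth harmonic of the second: 4·219.8 = 879.2 Hz.
f_beat = |881.5 − 879.2| = 2.3 Hz.

2.3 Hz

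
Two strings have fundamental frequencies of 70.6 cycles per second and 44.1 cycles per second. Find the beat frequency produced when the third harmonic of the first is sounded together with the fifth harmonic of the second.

8.7 Hz

Third harmonic of the first: 3·70.6 = 211.8 Hz.
Fifth harmonic of the second: 5·44.1 = 220.5 Hz.
f_beat = |211.8 − 220.5| = 8.7 Hz.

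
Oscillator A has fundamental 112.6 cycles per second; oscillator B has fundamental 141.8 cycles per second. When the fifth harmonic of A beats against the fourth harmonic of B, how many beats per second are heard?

Fifth harmonic of the first: 5·112.6 = 563.0 Hz.
Fourth harmonic of the second: 4·141.8 = 567.2 Hz.
f_beat = |563.0 − 567.2| = 4.2 Hz.

4.2 Hz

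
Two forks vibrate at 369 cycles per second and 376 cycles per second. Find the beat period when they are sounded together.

f_beat = |369 − 376| = 7 Hz.
Beat period T = 1 / f_beat = 1 / 7 s.

0.143 s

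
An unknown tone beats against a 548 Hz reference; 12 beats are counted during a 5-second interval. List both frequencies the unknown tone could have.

545.6 Hz or 550.4 Hz

Beat frequency = 12/5 = 2.4 Hz.
|f − 548| = 2.4, so f = 548 ± 2.4.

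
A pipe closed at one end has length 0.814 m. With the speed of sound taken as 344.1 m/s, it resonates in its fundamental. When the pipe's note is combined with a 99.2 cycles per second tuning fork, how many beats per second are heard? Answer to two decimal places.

6.48 Hz

Closed pipe (odd harmonics): f_n = n·v/(4L) = 1·344.1/(4·0.814) = 105.6818 Hz.
f_beat = |105.6818 − 99.2| = 6.48 Hz.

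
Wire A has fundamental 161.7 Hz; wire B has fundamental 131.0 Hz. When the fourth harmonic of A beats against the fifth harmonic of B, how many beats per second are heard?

Fourth harmonic of the first: 4·161.7 = 646.8 Hz.
Fifth harmonic of the second: 5·131.0 = 655.0 Hz.
f_beat = |646.8 − 655.0| = 8.2 Hz.

8.2 Hz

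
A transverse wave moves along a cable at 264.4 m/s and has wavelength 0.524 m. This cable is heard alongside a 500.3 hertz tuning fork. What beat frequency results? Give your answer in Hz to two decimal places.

Source frequency f = v/λ = 264.4/0.524 = 504.5802 Hz.
f_beat = |504.5802 − 500.3| = 4.28 Hz.

4.28 Hz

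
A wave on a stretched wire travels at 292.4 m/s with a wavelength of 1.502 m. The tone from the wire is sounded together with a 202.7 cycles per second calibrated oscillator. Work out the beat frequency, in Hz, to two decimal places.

Source frequency f = v/λ = 292.4/1.502 = 194.6738 Hz.
f_beat = |194.6738 − 202.7| = 8.03 Hz.

8.03 Hz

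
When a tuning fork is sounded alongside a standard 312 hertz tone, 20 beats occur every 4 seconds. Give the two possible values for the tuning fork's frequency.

Beat frequency = 20/4 = 5 Hz.
|f − 312| = 5, so f = 312 ± 5.

307 Hz or 317 Hz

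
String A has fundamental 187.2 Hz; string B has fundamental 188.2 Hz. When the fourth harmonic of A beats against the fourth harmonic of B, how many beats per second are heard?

4.0 Hz

Fourth harmonic of the first: 4·187.2 = 748.8 Hz.
Fourth harmonic of the second: 4·188.2 = 752.8 Hz.
f_beat = |748.8 − 752.8| = 4.0 Hz.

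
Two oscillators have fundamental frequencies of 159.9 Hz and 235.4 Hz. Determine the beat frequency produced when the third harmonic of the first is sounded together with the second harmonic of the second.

Third harmonic of the first: 3·159.9 = 479.7 Hz.
Second harmonic of the second: 2·235.4 = 470.8 Hz.
f_beat = |479.7 − 470.8| = 8.9 Hz.

8.9 Hz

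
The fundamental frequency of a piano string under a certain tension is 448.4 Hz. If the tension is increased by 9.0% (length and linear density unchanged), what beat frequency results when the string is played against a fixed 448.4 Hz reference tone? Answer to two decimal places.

19.74 Hz

For a string, f ∝ √T, so the new frequency is 448.4·√1.090 = 468.1433 Hz.
f_beat = |468.1433 − 448.4| = 19.74 Hz.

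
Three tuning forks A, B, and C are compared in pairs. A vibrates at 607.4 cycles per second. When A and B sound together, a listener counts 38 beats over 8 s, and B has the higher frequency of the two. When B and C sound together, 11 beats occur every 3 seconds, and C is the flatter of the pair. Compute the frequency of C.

608.4833 Hz

A–B: Beat frequency = 38/8 = 4.75 Hz.
B is above A, so f_B = 607.4 + 4.75 = 612.15 Hz.
B–C: Beat frequency = 11/3 = 3.6667 Hz.
C is below B, so f_C = 612.15 − 3.6667 = 608.4833 Hz.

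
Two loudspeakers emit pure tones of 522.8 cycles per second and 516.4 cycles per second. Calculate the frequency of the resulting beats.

Beats arise from superposition of two nearby frequencies; the beat rate is |f₁ − f₂|.
|522.8 − 516.4| = 6.4 Hz.

6.4 Hz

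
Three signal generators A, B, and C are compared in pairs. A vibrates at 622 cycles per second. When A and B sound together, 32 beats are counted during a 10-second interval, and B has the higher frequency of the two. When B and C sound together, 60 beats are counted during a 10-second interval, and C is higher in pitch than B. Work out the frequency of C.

A–B: Beat frequency = 32/10 = 3.2 Hz.
B is above A, so f_B = 622 + 3.2 = 625.2 Hz.
B–C: Beat frequency = 60/10 = 6 Hz.
C is above B, so f_C = 625.2 + 6 = 631.2 Hz.

631.2 Hz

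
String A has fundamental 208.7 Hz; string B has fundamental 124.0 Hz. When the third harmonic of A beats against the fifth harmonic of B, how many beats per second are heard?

Third harmonic of the first: 3·208.7 = 626.1 Hz.
Fifth harmonic of the second: 5·124.0 = 620.0 Hz.
f_beat = |626.1 − 620.0| = 6.1 Hz.

6.1 Hz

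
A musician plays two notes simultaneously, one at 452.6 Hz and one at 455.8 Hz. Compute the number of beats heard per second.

3.2 Hz

f_beat = |f₁ − f₂|.
|452.6 − 455.8| = 3.2 Hz.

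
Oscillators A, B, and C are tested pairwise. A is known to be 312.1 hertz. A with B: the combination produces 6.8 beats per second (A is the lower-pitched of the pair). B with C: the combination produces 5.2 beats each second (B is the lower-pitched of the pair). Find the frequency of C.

B is above A, so f_B = 312.1 + 6.8 = 318.9 Hz.
C is above B, so f_C = 318.9 + 5.2 = 324.1 Hz.

324.1 Hz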